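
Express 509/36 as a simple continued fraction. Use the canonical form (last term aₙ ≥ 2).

509 = 14·36 + 5
36 = 7·5 + 1
5 = 5·1 + 0  (stop)
So 509/36 = [14; 7, 5].

[14; 7, 5]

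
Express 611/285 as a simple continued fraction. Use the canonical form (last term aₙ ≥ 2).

611 = 2·285 + 41
285 = 6·41 + 39
41 = 1·39 + 2
39 = 19·2 + 1
2 = 2·1 + 0  (stop)
So 611/285 = [2; 6, 1, 19, 2].

[2; 6, 1, 19, 2]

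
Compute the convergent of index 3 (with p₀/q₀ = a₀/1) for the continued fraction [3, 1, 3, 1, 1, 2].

Using pₖ = aₖpₖ₋₁ + pₖ₋₂, qₖ = aₖqₖ₋₁ + qₖ₋₂ (with p₋₁=1, p₋₂=0, q₋₁=0, q₋₂=1):
  k=0: a=3, p=3, q=1
  k=1: a=1, p=4, q=1
  k=2: a=3, p=15, q=4
  k=3: a=1, p=19, q=5

19/5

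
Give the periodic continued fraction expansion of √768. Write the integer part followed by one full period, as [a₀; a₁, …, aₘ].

[27; 1, 2, 2, 13, 2, 2, 1, 54]

a₀ = ⌊√768⌋ = 27.
With m₀=0, d₀=1 and mₖ₊₁ = dₖaₖ − mₖ, dₖ₊₁ = (n − mₖ₊₁²)/dₖ, aₖ₊₁ = ⌊(a₀+mₖ₊₁)/dₖ₊₁⌋:
  k=1: m=27, d=39, a=1
  k=2: m=12, d=16, a=2
  k=3: m=20, d=23, a=2
  k=4: m=26, d=4, a=13
  k=5: m=26, d=23, a=2
  k=6: m=20, d=16, a=2
  k=7: m=12, d=39, a=1
  k=8: m=27, d=1, a=54
d=1 and a=2a₀=54 at k=8, so the next step gives (m, d) = (27, 39) again — its k=1 value — and the period has length 8.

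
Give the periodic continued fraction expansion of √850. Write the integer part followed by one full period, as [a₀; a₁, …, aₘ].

[29; 6, 2, 6, 58]

a₀ = ⌊√850⌋ = 29.
With m₀=0, d₀=1 and mₖ₊₁ = dₖaₖ − mₖ, dₖ₊₁ = (n − mₖ₊₁²)/dₖ, aₖ₊₁ = ⌊(a₀+mₖ₊₁)/dₖ₊₁⌋:
  k=1: m=29, d=9, a=6
  k=2: m=25, d=25, a=2
  k=3: m=25, d=9, a=6
  k=4: m=29, d=1, a=58
d=1 and a=2a₀=58 at k=4, so the next step gives (m, d) = (29, 9) again — its k=1 value — and the period has length 4.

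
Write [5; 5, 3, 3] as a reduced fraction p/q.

275/53

Fold from the inside: start with 3/1.
  3 + 1/3 = 10/3
  5 + 3/10 = 53/10
  5 + 10/53 = 275/53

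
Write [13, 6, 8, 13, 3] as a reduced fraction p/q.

26037/1978

Fold from the inside: start with 3/1.
  13 + 1/3 = 40/3
  8 + 3/40 = 323/40
  6 + 40/323 = 1978/323
  13 + 323/1978 = 26037/1978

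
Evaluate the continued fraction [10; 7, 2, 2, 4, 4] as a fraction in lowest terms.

Fold from the inside: start with 4/1.
  4 + 1/4 = 17/4
  2 + 4/17 = 38/17
  2 + 17/38 = 93/38
  7 + 38/93 = 689/93
  10 + 93/689 = 6983/689

6983/689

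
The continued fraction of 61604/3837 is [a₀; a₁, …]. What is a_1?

61604 = 16·3837 + 212   →  a_0 = 16
3837 = 18·212 + 21   →  a_1 = 18

18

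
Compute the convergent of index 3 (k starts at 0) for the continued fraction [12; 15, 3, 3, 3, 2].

Using pₖ = aₖpₖ₋₁ + pₖ₋₂, qₖ = aₖqₖ₋₁ + qₖ₋₂ (with p₋₁=1, p₋₂=0, q₋₁=0, q₋₂=1):
  k=0: a=12, p=12, q=1
  k=1: a=15, p=181, q=15
  k=2: a=3, p=555, q=46
  k=3: a=3, p=1846, q=153

1846/153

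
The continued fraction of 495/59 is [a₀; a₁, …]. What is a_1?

2

495 = 8·59 + 23   →  a_0 = 8
59 = 2·23 + 13   →  a_1 = 2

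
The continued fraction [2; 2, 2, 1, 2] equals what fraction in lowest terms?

46/19

Fold from the inside: start with 2/1.
  1 + 1/2 = 3/2
  2 + 2/3 = 8/3
  2 + 3/8 = 19/8
  2 + 8/19 = 46/19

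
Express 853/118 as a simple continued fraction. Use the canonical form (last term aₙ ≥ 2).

853 = 7×118 + 27
118 = 4×27 + 10
27 = 2×10 + 7
10 = 1×7 + 3
7 = 2×3 + 1
3 = 3×1 + 0  (stop)
So 853/118 = [7; 4, 2, 1, 2, 3].

[7; 4, 2, 1, 2, 3]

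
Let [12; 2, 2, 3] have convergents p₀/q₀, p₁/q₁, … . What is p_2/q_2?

Using pₖ = aₖpₖ₋₁ + pₖ₋₂, qₖ = aₖqₖ₋₁ + qₖ₋₂ (with p₋₁=1, p₋₂=0, q₋₁=0, q₋₂=1):
  k=0: a=12, p=12, q=1
  k=1: a=2, p=25, q=2
  k=2: a=2, p=62, q=5

62/5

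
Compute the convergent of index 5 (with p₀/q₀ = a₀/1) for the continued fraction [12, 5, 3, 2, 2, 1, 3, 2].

1548/127

Using pₖ = aₖpₖ₋₁ + pₖ₋₂, qₖ = aₖqₖ₋₁ + qₖ₋₂ (with p₋₁=1, p₋₂=0, q₋₁=0, q₋₂=1):
  k=0: a=12, p=12, q=1
  k=1: a=5, p=61, q=5
  k=2: a=3, p=195, q=16
  k=3: a=2, p=451, q=37
  k=4: a=2, p=1097, q=90
  k=5: a=1, p=1548, q=127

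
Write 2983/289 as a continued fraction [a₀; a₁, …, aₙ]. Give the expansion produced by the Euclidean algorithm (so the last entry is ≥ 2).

2983 = 10·289 + 93
289 = 3·93 + 10
93 = 9·10 + 3
10 = 3·3 + 1
3 = 3·1 + 0  (stop)
So 2983/289 = [10; 3, 9, 3, 3].

[10; 3, 9, 3, 3]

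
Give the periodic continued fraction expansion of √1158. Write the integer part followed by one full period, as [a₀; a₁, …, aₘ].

a₀ = ⌊√1158⌋ = 34.
With m₀=0, d₀=1 and mₖ₊₁ = dₖaₖ − mₖ, dₖ₊₁ = (n − mₖ₊₁²)/dₖ, aₖ₊₁ = ⌊(a₀+mₖ₊₁)/dₖ₊₁⌋:
  k=1: m=34, d=2, a=34
  k=2: m=34, d=1, a=68
d=1 and a=2a₀=68 at k=2, so the next step gives (m, d) = (34, 2) again — its k=1 value — and the period has length 2.

[34; 34, 68]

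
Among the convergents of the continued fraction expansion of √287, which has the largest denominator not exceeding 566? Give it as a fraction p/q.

√287 = [16; 1, 15, 1, 32, …] (period length 4).
Convergents:
  p_0/q_0 = 16/1
  p_1/q_1 = 17/1
  p_2/q_2 = 271/16
  p_3/q_3 = 288/17
  p_4/q_4 = 9487/560
  p_5/q_5 = 9775/577
q_4 = 560 ≤ 566 < 577 = q_5, so the answer is 9487/560.

9487/560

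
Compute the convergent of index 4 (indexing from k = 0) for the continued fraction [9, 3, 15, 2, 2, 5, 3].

Using pₖ = aₖpₖ₋₁ + pₖ₋₂, qₖ = aₖqₖ₋₁ + qₖ₋₂ (with p₋₁=1, p₋₂=0, q₋₁=0, q₋₂=1):
  k=0: a=9, p=9, q=1
  k=1: a=3, p=28, q=3
  k=2: a=15, p=429, q=46
  k=3: a=2, p=886, q=95
  k=4: a=2, p=2201, q=236

2201/236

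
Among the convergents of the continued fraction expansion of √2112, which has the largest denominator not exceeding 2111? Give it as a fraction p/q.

√2112 = [45; 1, 21, 1, 90, …] (period length 4).
Convergents:
  p_0/q_0 = 45/1
  p_1/q_1 = 46/1
  p_2/q_2 = 1011/22
  p_3/q_3 = 1057/23
  p_4/q_4 = 96141/2092
  p_5/q_5 = 97198/2115
q_4 = 2092 ≤ 2111 < 2115 = q_5, so the answer is 96141/2092.

96141/2092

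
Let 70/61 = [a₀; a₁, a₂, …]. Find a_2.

70 = 1·61 + 9   →  a_0 = 1
61 = 6·9 + 7   →  a_1 = 6
9 = 1·7 + 2   →  a_2 = 1

1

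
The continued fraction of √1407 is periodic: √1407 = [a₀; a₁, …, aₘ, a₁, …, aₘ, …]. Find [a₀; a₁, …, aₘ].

a₀ = ⌊√1407⌋ = 37.

[37; 1, 1, 24, 1, 1, 74]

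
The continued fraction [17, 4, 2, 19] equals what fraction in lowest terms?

3014/175

Using pₖ = aₖpₖ₋₁ + pₖ₋₂ and qₖ = aₖqₖ₋₁ + qₖ₋₂:
  k=0: a=17, p=17, q=1
  k=1: a=4, p=69, q=4
  k=2: a=2, p=155, q=9
  k=3: a=19, p=3014, q=175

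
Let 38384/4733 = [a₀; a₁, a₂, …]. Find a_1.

38384 = 8·4733 + 520   →  a_0 = 8
4733 = 9·520 + 53   →  a_1 = 9

9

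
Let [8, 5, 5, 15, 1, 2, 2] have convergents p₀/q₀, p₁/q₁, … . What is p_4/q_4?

3449/421

Using pₖ = aₖpₖ₋₁ + pₖ₋₂, qₖ = aₖqₖ₋₁ + qₖ₋₂ (with p₋₁=1, p₋₂=0, q₋₁=0, q₋₂=1):
  k=0: a=8, p=8, q=1
  k=1: a=5, p=41, q=5
  k=2: a=5, p=213, q=26
  k=3: a=15, p=3236, q=395
  k=4: a=1, p=3449, q=421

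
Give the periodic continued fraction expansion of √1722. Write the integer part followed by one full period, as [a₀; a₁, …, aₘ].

[41; 2, 82]

a₀ = ⌊√1722⌋ = 41.
With m₀=0, d₀=1 and mₖ₊₁ = dₖaₖ − mₖ, dₖ₊₁ = (n − mₖ₊₁²)/dₖ, aₖ₊₁ = ⌊(a₀+mₖ₊₁)/dₖ₊₁⌋:
  k=1: m=41, d=41, a=2
  k=2: m=41, d=1, a=82
d=1 and a=2a₀=82 at k=2, so the next step gives (m, d) = (41, 41) again — its k=1 value — and the period has length 2.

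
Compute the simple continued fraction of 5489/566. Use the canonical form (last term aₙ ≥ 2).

5489 = 9×566 + 395
566 = 1×395 + 171
395 = 2×171 + 53
171 = 3×53 + 12
53 = 4×12 + 5
12 = 2×5 + 2
5 = 2×2 + 1
2 = 2×1 + 0  (stop)
So 5489/566 = [9; 1, 2, 3, 4, 2, 2, 2].

[9; 1, 2, 3, 4, 2, 2, 2]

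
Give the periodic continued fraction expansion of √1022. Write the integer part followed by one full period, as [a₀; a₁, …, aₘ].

a₀ = ⌊√1022⌋ = 31.

[31; 1, 30, 1, 62]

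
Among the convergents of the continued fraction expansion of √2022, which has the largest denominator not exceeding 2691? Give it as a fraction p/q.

120016/2669

√2022 = [44; 1, 28, 1, 88, …] (period length 4).
Convergents:
  p_0/q_0 = 44/1
  p_1/q_1 = 45/1
  p_2/q_2 = 1304/29
  p_3/q_3 = 1349/30
  p_4/q_4 = 120016/2669
  p_5/q_5 = 121365/2699
q_4 = 2669 ≤ 2691 < 2699 = q_5, so the answer is 120016/2669.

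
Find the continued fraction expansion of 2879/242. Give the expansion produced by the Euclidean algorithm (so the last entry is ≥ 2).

2879 = 11·242 + 217
242 = 1·217 + 25
217 = 8·25 + 17
25 = 1·17 + 8
17 = 2·8 + 1
8 = 8·1 + 0  (stop)
So 2879/242 = [11; 1, 8, 1, 2, 8].

[11; 1, 8, 1, 2, 8]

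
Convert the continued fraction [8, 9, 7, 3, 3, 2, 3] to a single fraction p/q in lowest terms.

Fold from the inside: start with 3/1.
  2 + 1/3 = 7/3
  3 + 3/7 = 24/7
  3 + 7/24 = 79/24
  7 + 24/79 = 577/79
  9 + 79/577 = 5272/577
  8 + 577/5272 = 42753/5272

42753/5272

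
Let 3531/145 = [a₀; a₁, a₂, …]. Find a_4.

3531 = 24·145 + 51   →  a_0 = 24
145 = 2·51 + 43   →  a_1 = 2
51 = 1·43 + 8   →  a_2 = 1
43 = 5·8 + 3   →  a_3 = 5
8 = 2·3 + 2   →  a_4 = 2

2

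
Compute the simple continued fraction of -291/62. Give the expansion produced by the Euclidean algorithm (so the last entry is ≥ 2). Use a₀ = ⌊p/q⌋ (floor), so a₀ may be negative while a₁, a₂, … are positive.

[-5; 3, 3, 1, 4]

-291 = -5*62 + 19
62 = 3*19 + 5
19 = 3*5 + 4
5 = 1*4 + 1
4 = 4*1 + 0  (stop)
So -291/62 = [-5; 3, 3, 1, 4].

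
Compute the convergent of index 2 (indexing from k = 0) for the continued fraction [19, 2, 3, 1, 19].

136/7

Using pₖ = aₖpₖ₋₁ + pₖ₋₂, qₖ = aₖqₖ₋₁ + qₖ₋₂ (with p₋₁=1, p₋₂=0, q₋₁=0, q₋₂=1):
  k=0: a=19, p=19, q=1
  k=1: a=2, p=39, q=2
  k=2: a=3, p=136, q=7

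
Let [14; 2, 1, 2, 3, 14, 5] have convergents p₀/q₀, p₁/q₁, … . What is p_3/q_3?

Using pₖ = aₖpₖ₋₁ + pₖ₋₂, qₖ = aₖqₖ₋₁ + qₖ₋₂ (with p₋₁=1, p₋₂=0, q₋₁=0, q₋₂=1):
  k=0: a=14, p=14, q=1
  k=1: a=2, p=29, q=2
  k=2: a=1, p=43, q=3
  k=3: a=2, p=115, q=8

115/8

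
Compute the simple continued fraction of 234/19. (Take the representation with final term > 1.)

234 = 12×19 + 6
19 = 3×6 + 1
6 = 6×1 + 0  (stop)
So 234/19 = [12; 3, 6].

[12; 3, 6]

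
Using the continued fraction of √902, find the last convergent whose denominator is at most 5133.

√902 = [30; 30, 60, …] (period length 2).
Convergents:
  p_0/q_0 = 30/1
  p_1/q_1 = 901/30
  p_2/q_2 = 54090/1801
  p_3/q_3 = 1623601/54060
q_2 = 1801 ≤ 5133 < 54060 = q_3, so the answer is 54090/1801.

54090/1801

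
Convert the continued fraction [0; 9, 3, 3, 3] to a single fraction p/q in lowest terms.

Fold from the inside: start with 3/1.
  3 + 1/3 = 10/3
  3 + 3/10 = 33/10
  9 + 10/33 = 307/33
  0 + 33/307 = 33/307

33/307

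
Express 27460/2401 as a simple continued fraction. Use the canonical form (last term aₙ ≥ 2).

27460 = 11*2401 + 1049
2401 = 2*1049 + 303
1049 = 3*303 + 140
303 = 2*140 + 23
140 = 6*23 + 2
23 = 11*2 + 1
2 = 2*1 + 0  (stop)
So 27460/2401 = [11; 2, 3, 2, 6, 11, 2].

[11; 2, 3, 2, 6, 11, 2]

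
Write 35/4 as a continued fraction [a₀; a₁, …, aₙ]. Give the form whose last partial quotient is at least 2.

[8; 1, 3]

35 = 8*4 + 3
4 = 1*3 + 1
3 = 3*1 + 0  (stop)
So 35/4 = [8; 1, 3].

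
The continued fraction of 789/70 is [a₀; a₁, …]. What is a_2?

1

789 = 11·70 + 19   →  a_0 = 11
70 = 3·19 + 13   →  a_1 = 3
19 = 1·13 + 6   →  a_2 = 1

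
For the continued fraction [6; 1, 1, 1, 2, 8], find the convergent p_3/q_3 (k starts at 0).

Using pₖ = aₖpₖ₋₁ + pₖ₋₂, qₖ = aₖqₖ₋₁ + qₖ₋₂ (with p₋₁=1, p₋₂=0, q₋₁=0, q₋₂=1):
  k=0: a=6, p=6, q=1
  k=1: a=1, p=7, q=1
  k=2: a=1, p=13, q=2
  k=3: a=1, p=20, q=3

20/3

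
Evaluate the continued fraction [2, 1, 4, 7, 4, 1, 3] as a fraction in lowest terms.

Using pₖ = aₖpₖ₋₁ + pₖ₋₂ and qₖ = aₖqₖ₋₁ + qₖ₋₂:
  k=0: a=2, p=2, q=1
  k=1: a=1, p=3, q=1
  k=2: a=4, p=14, q=5
  k=3: a=7, p=101, q=36
  k=4: a=4, p=418, q=149
  k=5: a=1, p=519, q=185
  k=6: a=3, p=1975, q=704

1975/704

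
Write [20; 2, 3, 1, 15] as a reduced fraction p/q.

Using pₖ = aₖpₖ₋₁ + pₖ₋₂ and qₖ = aₖqₖ₋₁ + qₖ₋₂:
  k=0: a=20, p=20, q=1
  k=1: a=2, p=41, q=2
  k=2: a=3, p=143, q=7
  k=3: a=1, p=184, q=9
  k=4: a=15, p=2903, q=142

2903/142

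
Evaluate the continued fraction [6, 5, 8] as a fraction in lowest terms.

Using pₖ = aₖpₖ₋₁ + pₖ₋₂ and qₖ = aₖqₖ₋₁ + qₖ₋₂:
  k=0: a=6, p=6, q=1
  k=1: a=5, p=31, q=5
  k=2: a=8, p=254, q=41

254/41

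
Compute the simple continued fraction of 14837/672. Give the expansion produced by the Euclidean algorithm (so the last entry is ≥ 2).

[22; 12, 1, 2, 8, 2]

14837 = 22*672 + 53
672 = 12*53 + 36
53 = 1*36 + 17
36 = 2*17 + 2
17 = 8*2 + 1
2 = 2*1 + 0  (stop)
So 14837/672 = [22; 12, 1, 2, 8, 2].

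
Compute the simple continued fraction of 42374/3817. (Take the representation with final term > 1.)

[11; 9, 1, 6, 3, 3, 5]

42374 = 11·3817 + 387
3817 = 9·387 + 334
387 = 1·334 + 53
334 = 6·53 + 16
53 = 3·16 + 5
16 = 3·5 + 1
5 = 5·1 + 0  (stop)
So 42374/3817 = [11; 9, 1, 6, 3, 3, 5].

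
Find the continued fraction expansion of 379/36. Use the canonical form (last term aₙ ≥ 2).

379 = 10*36 + 19
36 = 1*19 + 17
19 = 1*17 + 2
17 = 8*2 + 1
2 = 2*1 + 0  (stop)
So 379/36 = [10; 1, 1, 8, 2].

[10; 1, 1, 8, 2]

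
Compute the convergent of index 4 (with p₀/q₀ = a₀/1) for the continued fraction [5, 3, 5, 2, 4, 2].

Using pₖ = aₖpₖ₋₁ + pₖ₋₂, qₖ = aₖqₖ₋₁ + qₖ₋₂ (with p₋₁=1, p₋₂=0, q₋₁=0, q₋₂=1):
  k=0: a=5, p=5, q=1
  k=1: a=3, p=16, q=3
  k=2: a=5, p=85, q=16
  k=3: a=2, p=186, q=35
  k=4: a=4, p=829, q=156

829/156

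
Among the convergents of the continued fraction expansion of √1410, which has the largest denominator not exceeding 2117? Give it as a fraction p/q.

√1410 = [37; 1, 1, 4, 1, 1, 74, …] (period length 6).
Convergents:
  p_0/q_0 = 37/1
  p_1/q_1 = 38/1
  p_2/q_2 = 75/2
  p_3/q_3 = 338/9
  p_4/q_4 = 413/11
  p_5/q_5 = 751/20
  p_6/q_6 = 55987/1491
  p_7/q_7 = 56738/1511
  p_8/q_8 = 112725/3002
q_7 = 1511 ≤ 2117 < 3002 = q_8, so the answer is 56738/1511.

56738/1511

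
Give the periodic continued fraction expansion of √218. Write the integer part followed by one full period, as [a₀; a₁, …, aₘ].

[14; 1, 3, 3, 1, 28]

a₀ = ⌊√218⌋ = 14.
With m₀=0, d₀=1 and mₖ₊₁ = dₖaₖ − mₖ, dₖ₊₁ = (n − mₖ₊₁²)/dₖ, aₖ₊₁ = ⌊(a₀+mₖ₊₁)/dₖ₊₁⌋:
  k=1: m=14, d=22, a=1
  k=2: m=8, d=7, a=3
  k=3: m=13, d=7, a=3
  k=4: m=8, d=22, a=1
  k=5: m=14, d=1, a=28
d=1 and a=2a₀=28 at k=5, so the next step gives (m, d) = (14, 22) again — its k=1 value — and the period has length 5.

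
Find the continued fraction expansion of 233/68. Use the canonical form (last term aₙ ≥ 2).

233 = 3*68 + 29
68 = 2*29 + 10
29 = 2*10 + 9
10 = 1*9 + 1
9 = 9*1 + 0  (stop)
So 233/68 = [3; 2, 2, 1, 9].

[3; 2, 2, 1, 9]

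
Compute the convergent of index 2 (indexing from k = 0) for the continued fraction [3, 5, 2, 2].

35/11

Using pₖ = aₖpₖ₋₁ + pₖ₋₂, qₖ = aₖqₖ₋₁ + qₖ₋₂ (with p₋₁=1, p₋₂=0, q₋₁=0, q₋₂=1):
  k=0: a=3, p=3, q=1
  k=1: a=5, p=16, q=5
  k=2: a=2, p=35, q=11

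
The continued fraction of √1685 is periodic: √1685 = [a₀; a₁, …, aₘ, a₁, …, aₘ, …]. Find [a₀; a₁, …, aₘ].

a₀ = ⌊√1685⌋ = 41.
With m₀=0, d₀=1 and mₖ₊₁ = dₖaₖ − mₖ, dₖ₊₁ = (n − mₖ₊₁²)/dₖ, aₖ₊₁ = ⌊(a₀+mₖ₊₁)/dₖ₊₁⌋:
  k=1: m=41, d=4, a=20
  k=2: m=39, d=41, a=1
  k=3: m=2, d=41, a=1
  k=4: m=39, d=4, a=20
  k=5: m=41, d=1, a=82
d=1 and a=2a₀=82 at k=5, so the next step gives (m, d) = (41, 4) again — its k=1 value — and the period has length 5.

[41; 20, 1, 1, 20, 82]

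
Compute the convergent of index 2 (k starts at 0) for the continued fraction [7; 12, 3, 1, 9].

262/37

Using pₖ = aₖpₖ₋₁ + pₖ₋₂, qₖ = aₖqₖ₋₁ + qₖ₋₂ (with p₋₁=1, p₋₂=0, q₋₁=0, q₋₂=1):
  k=0: a=7, p=7, q=1
  k=1: a=12, p=85, q=12
  k=2: a=3, p=262, q=37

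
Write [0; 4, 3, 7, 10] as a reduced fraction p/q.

223/963

Using pₖ = aₖpₖ₋₁ + pₖ₋₂ and qₖ = aₖqₖ₋₁ + qₖ₋₂:
  k=0: a=0, p=0, q=1
  k=1: a=4, p=1, q=4
  k=2: a=3, p=3, q=13
  k=3: a=7, p=22, q=95
  k=4: a=10, p=223, q=963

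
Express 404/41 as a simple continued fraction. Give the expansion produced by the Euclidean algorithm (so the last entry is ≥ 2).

[9; 1, 5, 1, 5]

404 = 9×41 + 35
41 = 1×35 + 6
35 = 5×6 + 5
6 = 1×5 + 1
5 = 5×1 + 0  (stop)
So 404/41 = [9; 1, 5, 1, 5].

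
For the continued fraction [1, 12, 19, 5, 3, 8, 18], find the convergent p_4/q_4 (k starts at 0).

4007/3700

Using pₖ = aₖpₖ₋₁ + pₖ₋₂, qₖ = aₖqₖ₋₁ + qₖ₋₂ (with p₋₁=1, p₋₂=0, q₋₁=0, q₋₂=1):
  k=0: a=1, p=1, q=1
  k=1: a=12, p=13, q=12
  k=2: a=19, p=248, q=229
  k=3: a=5, p=1253, q=1157
  k=4: a=3, p=4007, q=3700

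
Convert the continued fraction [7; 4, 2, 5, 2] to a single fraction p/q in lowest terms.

Fold from the inside: start with 2/1.
  5 + 1/2 = 11/2
  2 + 2/11 = 24/11
  4 + 11/24 = 107/24
  7 + 24/107 = 773/107

773/107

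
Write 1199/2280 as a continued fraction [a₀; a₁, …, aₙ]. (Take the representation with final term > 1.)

[0; 1, 1, 9, 6, 4, 1, 3]

1199 = 0·2280 + 1199
2280 = 1·1199 + 1081
1199 = 1·1081 + 118
1081 = 9·118 + 19
118 = 6·19 + 4
19 = 4·4 + 3
4 = 1·3 + 1
3 = 3·1 + 0  (stop)
So 1199/2280 = [0; 1, 1, 9, 6, 4, 1, 3].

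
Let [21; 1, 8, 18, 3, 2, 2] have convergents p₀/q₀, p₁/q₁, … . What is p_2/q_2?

Using pₖ = aₖpₖ₋₁ + pₖ₋₂, qₖ = aₖqₖ₋₁ + qₖ₋₂ (with p₋₁=1, p₋₂=0, q₋₁=0, q₋₂=1):
  k=0: a=21, p=21, q=1
  k=1: a=1, p=22, q=1
  k=2: a=8, p=197, q=9

197/9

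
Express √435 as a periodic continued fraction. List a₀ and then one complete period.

[20; 1, 5, 1, 40]

a₀ = ⌊√435⌋ = 20.
With m₀=0, d₀=1 and mₖ₊₁ = dₖaₖ − mₖ, dₖ₊₁ = (n − mₖ₊₁²)/dₖ, aₖ₊₁ = ⌊(a₀+mₖ₊₁)/dₖ₊₁⌋:
  k=1: m=20, d=35, a=1
  k=2: m=15, d=6, a=5
  k=3: m=15, d=35, a=1
  k=4: m=20, d=1, a=40
d=1 and a=2a₀=40 at k=4, so the next step gives (m, d) = (20, 35) again — its k=1 value — and the period has length 4.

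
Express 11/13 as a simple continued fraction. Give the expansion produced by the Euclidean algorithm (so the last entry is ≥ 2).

[0; 1, 5, 2]

11 = 0*13 + 11
13 = 1*11 + 2
11 = 5*2 + 1
2 = 2*1 + 0  (stop)
So 11/13 = [0; 1, 5, 2].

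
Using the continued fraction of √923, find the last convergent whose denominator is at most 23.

638/21

√923 = [30; 2, 1, 1, 1, 2, 60, …] (period length 6).
Convergents:
  p_0/q_0 = 30/1
  p_1/q_1 = 61/2
  p_2/q_2 = 91/3
  p_3/q_3 = 152/5
  p_4/q_4 = 243/8
  p_5/q_5 = 638/21
  p_6/q_6 = 38523/1268
q_5 = 21 ≤ 23 < 1268 = q_6, so the answer is 638/21.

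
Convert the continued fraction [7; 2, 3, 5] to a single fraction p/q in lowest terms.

275/37

Using pₖ = aₖpₖ₋₁ + pₖ₋₂ and qₖ = aₖqₖ₋₁ + qₖ₋₂:
  k=0: a=7, p=7, q=1
  k=1: a=2, p=15, q=2
  k=2: a=3, p=52, q=7
  k=3: a=5, p=275, q=37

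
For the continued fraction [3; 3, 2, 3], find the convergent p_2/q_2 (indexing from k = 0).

Using pₖ = aₖpₖ₋₁ + pₖ₋₂, qₖ = aₖqₖ₋₁ + qₖ₋₂ (with p₋₁=1, p₋₂=0, q₋₁=0, q₋₂=1):
  k=0: a=3, p=3, q=1
  k=1: a=3, p=10, q=3
  k=2: a=2, p=23, q=7

23/7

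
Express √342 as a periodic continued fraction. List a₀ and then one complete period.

[18; 2, 36]

a₀ = ⌊√342⌋ = 18.
With m₀=0, d₀=1 and mₖ₊₁ = dₖaₖ − mₖ, dₖ₊₁ = (n − mₖ₊₁²)/dₖ, aₖ₊₁ = ⌊(a₀+mₖ₊₁)/dₖ₊₁⌋:
  k=1: m=18, d=18, a=2
  k=2: m=18, d=1, a=36
d=1 and a=2a₀=36 at k=2, so the next step gives (m, d) = (18, 18) again — its k=1 value — and the period has length 2.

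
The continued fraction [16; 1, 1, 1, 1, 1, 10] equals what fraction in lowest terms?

1413/85

Using pₖ = aₖpₖ₋₁ + pₖ₋₂ and qₖ = aₖqₖ₋₁ + qₖ₋₂:
  k=0: a=16, p=16, q=1
  k=1: a=1, p=17, q=1
  k=2: a=1, p=33, q=2
  k=3: a=1, p=50, q=3
  k=4: a=1, p=83, q=5
  k=5: a=1, p=133, q=8
  k=6: a=10, p=1413, q=85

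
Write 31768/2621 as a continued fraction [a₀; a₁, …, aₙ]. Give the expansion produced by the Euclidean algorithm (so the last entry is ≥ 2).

[12; 8, 3, 2, 1, 1, 18]

31768 = 12*2621 + 316
2621 = 8*316 + 93
316 = 3*93 + 37
93 = 2*37 + 19
37 = 1*19 + 18
19 = 1*18 + 1
18 = 18*1 + 0  (stop)
So 31768/2621 = [12; 8, 3, 2, 1, 1, 18].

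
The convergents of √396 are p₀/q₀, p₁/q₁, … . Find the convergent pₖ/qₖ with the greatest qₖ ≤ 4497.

79201/3980

√396 = [19; 1, 8, 1, 38, …] (period length 4).
Convergents:
  p_0/q_0 = 19/1
  p_1/q_1 = 20/1
  p_2/q_2 = 179/9
  p_3/q_3 = 199/10
  p_4/q_4 = 7741/389
  p_5/q_5 = 7940/399
  p_6/q_6 = 71261/3581
  p_7/q_7 = 79201/3980
  p_8/q_8 = 3080899/154821
q_7 = 3980 ≤ 4497 < 154821 = q_8, so the answer is 79201/3980.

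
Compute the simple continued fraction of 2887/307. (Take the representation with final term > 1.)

[9; 2, 2, 9, 1, 5]

2887 = 9×307 + 124
307 = 2×124 + 59
124 = 2×59 + 6
59 = 9×6 + 5
6 = 1×5 + 1
5 = 5×1 + 0  (stop)
So 2887/307 = [9; 2, 2, 9, 1, 5].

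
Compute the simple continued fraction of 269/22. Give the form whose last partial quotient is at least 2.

269 = 12×22 + 5
22 = 4×5 + 2
5 = 2×2 + 1
2 = 2×1 + 0  (stop)
So 269/22 = [12; 4, 2, 2].

[12; 4, 2, 2]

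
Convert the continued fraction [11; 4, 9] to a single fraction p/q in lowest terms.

Using pₖ = aₖpₖ₋₁ + pₖ₋₂ and qₖ = aₖqₖ₋₁ + qₖ₋₂:
  k=0: a=11, p=11, q=1
  k=1: a=4, p=45, q=4
  k=2: a=9, p=416, q=37

416/37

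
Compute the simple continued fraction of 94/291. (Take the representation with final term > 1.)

94 = 0×291 + 94
291 = 3×94 + 9
94 = 10×9 + 4
9 = 2×4 + 1
4 = 4×1 + 0  (stop)
So 94/291 = [0; 3, 10, 2, 4].

[0; 3, 10, 2, 4]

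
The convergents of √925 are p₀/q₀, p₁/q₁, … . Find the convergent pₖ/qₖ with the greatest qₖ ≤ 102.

√925 = [30; 2, 2, 2, 2, 60, …] (period length 5).
Convergents:
  p_0/q_0 = 30/1
  p_1/q_1 = 61/2
  p_2/q_2 = 152/5
  p_3/q_3 = 365/12
  p_4/q_4 = 882/29
  p_5/q_5 = 53285/1752
q_4 = 29 ≤ 102 < 1752 = q_5, so the answer is 882/29.

882/29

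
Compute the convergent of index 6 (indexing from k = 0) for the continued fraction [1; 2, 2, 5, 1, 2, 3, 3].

429/305

Using pₖ = aₖpₖ₋₁ + pₖ₋₂, qₖ = aₖqₖ₋₁ + qₖ₋₂ (with p₋₁=1, p₋₂=0, q₋₁=0, q₋₂=1):
  k=0: a=1, p=1, q=1
  k=1: a=2, p=3, q=2
  k=2: a=2, p=7, q=5
  k=3: a=5, p=38, q=27
  k=4: a=1, p=45, q=32
  k=5: a=2, p=128, q=91
  k=6: a=3, p=429, q=305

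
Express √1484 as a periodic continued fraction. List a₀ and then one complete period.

[38; 1, 1, 10, 1, 1, 76]

a₀ = ⌊√1484⌋ = 38.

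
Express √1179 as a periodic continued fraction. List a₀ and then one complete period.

[34; 2, 1, 33, 1, 2, 68]

a₀ = ⌊√1179⌋ = 34.
With m₀=0, d₀=1 and mₖ₊₁ = dₖaₖ − mₖ, dₖ₊₁ = (n − mₖ₊₁²)/dₖ, aₖ₊₁ = ⌊(a₀+mₖ₊₁)/dₖ₊₁⌋:
  k=1: m=34, d=23, a=2
  k=2: m=12, d=45, a=1
  k=3: m=33, d=2, a=33
  k=4: m=33, d=45, a=1
  k=5: m=12, d=23, a=2
  k=6: m=34, d=1, a=68
d=1 and a=2a₀=68 at k=6, so the next step gives (m, d) = (34, 23) again — its k=1 value — and the period has length 6.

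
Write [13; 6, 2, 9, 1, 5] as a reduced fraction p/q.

Using pₖ = aₖpₖ₋₁ + pₖ₋₂ and qₖ = aₖqₖ₋₁ + qₖ₋₂:
  k=0: a=13, p=13, q=1
  k=1: a=6, p=79, q=6
  k=2: a=2, p=171, q=13
  k=3: a=9, p=1618, q=123
  k=4: a=1, p=1789, q=136
  k=5: a=5, p=10563, q=803

10563/803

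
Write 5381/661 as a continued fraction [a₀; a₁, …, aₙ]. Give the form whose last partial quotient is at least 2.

5381 = 8*661 + 93
661 = 7*93 + 10
93 = 9*10 + 3
10 = 3*3 + 1
3 = 3*1 + 0  (stop)
So 5381/661 = [8; 7, 9, 3, 3].

[8; 7, 9, 3, 3]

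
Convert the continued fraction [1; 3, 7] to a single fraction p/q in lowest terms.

Using pₖ = aₖpₖ₋₁ + pₖ₋₂ and qₖ = aₖqₖ₋₁ + qₖ₋₂:
  k=0: a=1, p=1, q=1
  k=1: a=3, p=4, q=3
  k=2: a=7, p=29, q=22

29/22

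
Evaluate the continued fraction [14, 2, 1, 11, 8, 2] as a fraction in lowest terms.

8620/601

Fold from the inside: start with 2/1.
  8 + 1/2 = 17/2
  11 + 2/17 = 189/17
  1 + 17/189 = 206/189
  2 + 189/206 = 601/206
  14 + 206/601 = 8620/601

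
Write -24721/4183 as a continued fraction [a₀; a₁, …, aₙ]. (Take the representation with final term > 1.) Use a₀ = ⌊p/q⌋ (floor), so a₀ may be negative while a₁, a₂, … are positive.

[-6; 11, 10, 2, 8, 2]

-24721 = -6·4183 + 377
4183 = 11·377 + 36
377 = 10·36 + 17
36 = 2·17 + 2
17 = 8·2 + 1
2 = 2·1 + 0  (stop)
So -24721/4183 = [-6; 11, 10, 2, 8, 2].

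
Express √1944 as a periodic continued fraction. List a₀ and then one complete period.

[44; 11, 88]

a₀ = ⌊√1944⌋ = 44.
With m₀=0, d₀=1 and mₖ₊₁ = dₖaₖ − mₖ, dₖ₊₁ = (n − mₖ₊₁²)/dₖ, aₖ₊₁ = ⌊(a₀+mₖ₊₁)/dₖ₊₁⌋:
  k=1: m=44, d=8, a=11
  k=2: m=44, d=1, a=88
d=1 and a=2a₀=88 at k=2, so the next step gives (m, d) = (44, 8) again — its k=1 value — and the period has length 2.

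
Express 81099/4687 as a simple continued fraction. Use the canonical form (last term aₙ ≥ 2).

[17; 3, 3, 3, 13, 1, 9]

81099 = 17·4687 + 1420
4687 = 3·1420 + 427
1420 = 3·427 + 139
427 = 3·139 + 10
139 = 13·10 + 9
10 = 1·9 + 1
9 = 9·1 + 0  (stop)
So 81099/4687 = [17; 3, 3, 3, 13, 1, 9].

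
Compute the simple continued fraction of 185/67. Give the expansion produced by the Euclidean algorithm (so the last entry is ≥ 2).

[2; 1, 3, 5, 3]

185 = 2*67 + 51
67 = 1*51 + 16
51 = 3*16 + 3
16 = 5*3 + 1
3 = 3*1 + 0  (stop)
So 185/67 = [2; 1, 3, 5, 3].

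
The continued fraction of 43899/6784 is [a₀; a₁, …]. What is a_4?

6

43899 = 6·6784 + 3195   →  a_0 = 6
6784 = 2·3195 + 394   →  a_1 = 2
3195 = 8·394 + 43   →  a_2 = 8
394 = 9·43 + 7   →  a_3 = 9
43 = 6·7 + 1   →  a_4 = 6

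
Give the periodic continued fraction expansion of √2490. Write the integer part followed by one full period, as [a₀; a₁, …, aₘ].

a₀ = ⌊√2490⌋ = 49.
With m₀=0, d₀=1 and mₖ₊₁ = dₖaₖ − mₖ, dₖ₊₁ = (n − mₖ₊₁²)/dₖ, aₖ₊₁ = ⌊(a₀+mₖ₊₁)/dₖ₊₁⌋:
  k=1: m=49, d=89, a=1
  k=2: m=40, d=10, a=8
  k=3: m=40, d=89, a=1
  k=4: m=49, d=1, a=98
d=1 and a=2a₀=98 at k=4, so the next step gives (m, d) = (49, 89) again — its k=1 value — and the period has length 4.

[49; 1, 8, 1, 98]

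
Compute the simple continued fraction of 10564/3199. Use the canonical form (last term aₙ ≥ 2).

[3; 3, 3, 4, 12, 6]

10564 = 3·3199 + 967
3199 = 3·967 + 298
967 = 3·298 + 73
298 = 4·73 + 6
73 = 12·6 + 1
6 = 6·1 + 0  (stop)
So 10564/3199 = [3; 3, 3, 4, 12, 6].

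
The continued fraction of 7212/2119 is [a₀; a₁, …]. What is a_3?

11

7212 = 3·2119 + 855   →  a_0 = 3
2119 = 2·855 + 409   →  a_1 = 2
855 = 2·409 + 37   →  a_2 = 2
409 = 11·37 + 2   →  a_3 = 11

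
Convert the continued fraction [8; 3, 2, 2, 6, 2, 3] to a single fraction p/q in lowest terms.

6751/814

Using pₖ = aₖpₖ₋₁ + pₖ₋₂ and qₖ = aₖqₖ₋₁ + qₖ₋₂:
  k=0: a=8, p=8, q=1
  k=1: a=3, p=25, q=3
  k=2: a=2, p=58, q=7
  k=3: a=2, p=141, q=17
  k=4: a=6, p=904, q=109
  k=5: a=2, p=1949, q=235
  k=6: a=3, p=6751, q=814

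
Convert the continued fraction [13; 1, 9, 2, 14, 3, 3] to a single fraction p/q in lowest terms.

43146/3103

Using pₖ = aₖpₖ₋₁ + pₖ₋₂ and qₖ = aₖqₖ₋₁ + qₖ₋₂:
  k=0: a=13, p=13, q=1
  k=1: a=1, p=14, q=1
  k=2: a=9, p=139, q=10
  k=3: a=2, p=292, q=21
  k=4: a=14, p=4227, q=304
  k=5: a=3, p=12973, q=933
  k=6: a=3, p=43146, q=3103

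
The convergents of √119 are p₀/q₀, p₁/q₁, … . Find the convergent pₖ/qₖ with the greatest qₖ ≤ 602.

√119 = [10; 1, 9, 1, 20, …] (period length 4).
Convergents:
  p_0/q_0 = 10/1
  p_1/q_1 = 11/1
  p_2/q_2 = 109/10
  p_3/q_3 = 120/11
  p_4/q_4 = 2509/230
  p_5/q_5 = 2629/241
  p_6/q_6 = 26170/2399
q_5 = 241 ≤ 602 < 2399 = q_6, so the answer is 2629/241.

2629/241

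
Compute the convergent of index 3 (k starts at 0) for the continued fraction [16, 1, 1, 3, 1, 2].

Using pₖ = aₖpₖ₋₁ + pₖ₋₂, qₖ = aₖqₖ₋₁ + qₖ₋₂ (with p₋₁=1, p₋₂=0, q₋₁=0, q₋₂=1):
  k=0: a=16, p=16, q=1
  k=1: a=1, p=17, q=1
  k=2: a=1, p=33, q=2
  k=3: a=3, p=116, q=7

116/7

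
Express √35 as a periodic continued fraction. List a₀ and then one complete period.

[5; 1, 10]

a₀ = ⌊√35⌋ = 5.
With m₀=0, d₀=1 and mₖ₊₁ = dₖaₖ − mₖ, dₖ₊₁ = (n − mₖ₊₁²)/dₖ, aₖ₊₁ = ⌊(a₀+mₖ₊₁)/dₖ₊₁⌋:
  k=1: m=5, d=10, a=1
  k=2: m=5, d=1, a=10
d=1 and a=2a₀=10 at k=2, so the next step gives (m, d) = (5, 10) again — its k=1 value — and the period has length 2.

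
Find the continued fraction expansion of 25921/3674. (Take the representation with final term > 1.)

[7; 18, 10, 6, 1, 2]

25921 = 7×3674 + 203
3674 = 18×203 + 20
203 = 10×20 + 3
20 = 6×3 + 2
3 = 1×2 + 1
2 = 2×1 + 0  (stop)
So 25921/3674 = [7; 18, 10, 6, 1, 2].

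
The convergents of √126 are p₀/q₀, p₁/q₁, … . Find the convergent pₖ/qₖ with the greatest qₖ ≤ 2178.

√126 = [11; 4, 2, 4, 22, …] (period length 4).
Convergents:
  p_0/q_0 = 11/1
  p_1/q_1 = 45/4
  p_2/q_2 = 101/9
  p_3/q_3 = 449/40
  p_4/q_4 = 9979/889
  p_5/q_5 = 40365/3596
q_4 = 889 ≤ 2178 < 3596 = q_5, so the answer is 9979/889.

9979/889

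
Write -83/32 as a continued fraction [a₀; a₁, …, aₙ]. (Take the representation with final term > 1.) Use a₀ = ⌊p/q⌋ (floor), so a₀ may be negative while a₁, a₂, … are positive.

[-3; 2, 2, 6]

-83 = -3*32 + 13
32 = 2*13 + 6
13 = 2*6 + 1
6 = 6*1 + 0  (stop)
So -83/32 = [-3; 2, 2, 6].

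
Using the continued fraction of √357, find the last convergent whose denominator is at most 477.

√357 = [18; 1, 8, 2, 8, 1, 36, …] (period length 6).
Convergents:
  p_0/q_0 = 18/1
  p_1/q_1 = 19/1
  p_2/q_2 = 170/9
  p_3/q_3 = 359/19
  p_4/q_4 = 3042/161
  p_5/q_5 = 3401/180
  p_6/q_6 = 125478/6641
q_5 = 180 ≤ 477 < 6641 = q_6, so the answer is 3401/180.

3401/180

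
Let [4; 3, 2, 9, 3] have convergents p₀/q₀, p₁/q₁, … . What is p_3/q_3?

Using pₖ = aₖpₖ₋₁ + pₖ₋₂, qₖ = aₖqₖ₋₁ + qₖ₋₂ (with p₋₁=1, p₋₂=0, q₋₁=0, q₋₂=1):
  k=0: a=4, p=4, q=1
  k=1: a=3, p=13, q=3
  k=2: a=2, p=30, q=7
  k=3: a=9, p=283, q=66

283/66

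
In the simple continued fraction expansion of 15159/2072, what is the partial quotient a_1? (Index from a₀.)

3

15159 = 7·2072 + 655   →  a_0 = 7
2072 = 3·655 + 107   →  a_1 = 3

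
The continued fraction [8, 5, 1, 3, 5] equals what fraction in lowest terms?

Fold from the inside: start with 5/1.
  3 + 1/5 = 16/5
  1 + 5/16 = 21/16
  5 + 16/21 = 121/21
  8 + 21/121 = 989/121

989/121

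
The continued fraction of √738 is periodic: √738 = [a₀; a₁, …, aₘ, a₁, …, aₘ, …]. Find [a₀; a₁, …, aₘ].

[27; 6, 54]

a₀ = ⌊√738⌋ = 27.
With m₀=0, d₀=1 and mₖ₊₁ = dₖaₖ − mₖ, dₖ₊₁ = (n − mₖ₊₁²)/dₖ, aₖ₊₁ = ⌊(a₀+mₖ₊₁)/dₖ₊₁⌋:
  k=1: m=27, d=9, a=6
  k=2: m=27, d=1, a=54
d=1 and a=2a₀=54 at k=2, so the next step gives (m, d) = (27, 9) again — its k=1 value — and the period has length 2.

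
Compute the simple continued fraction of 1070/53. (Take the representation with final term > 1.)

[20; 5, 3, 3]

1070 = 20*53 + 10
53 = 5*10 + 3
10 = 3*3 + 1
3 = 3*1 + 0  (stop)
So 1070/53 = [20; 5, 3, 3].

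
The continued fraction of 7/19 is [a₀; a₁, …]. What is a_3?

7 = 0·19 + 7   →  a_0 = 0
19 = 2·7 + 5   →  a_1 = 2
7 = 1·5 + 2   →  a_2 = 1
5 = 2·2 + 1   →  a_3 = 2

2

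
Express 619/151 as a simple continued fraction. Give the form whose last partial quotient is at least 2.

[4; 10, 15]

619 = 4*151 + 15
151 = 10*15 + 1
15 = 15*1 + 0  (stop)
So 619/151 = [4; 10, 15].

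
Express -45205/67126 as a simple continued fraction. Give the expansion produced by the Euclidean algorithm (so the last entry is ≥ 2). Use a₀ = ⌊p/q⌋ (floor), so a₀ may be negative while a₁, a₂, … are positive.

[-1; 3, 16, 12, 16, 7]

-45205 = -1·67126 + 21921
67126 = 3·21921 + 1363
21921 = 16·1363 + 113
1363 = 12·113 + 7
113 = 16·7 + 1
7 = 7·1 + 0  (stop)
So -45205/67126 = [-1; 3, 16, 12, 16, 7].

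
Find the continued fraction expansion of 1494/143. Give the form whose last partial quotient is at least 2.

[10; 2, 4, 3, 1, 3]

1494 = 10·143 + 64
143 = 2·64 + 15
64 = 4·15 + 4
15 = 3·4 + 3
4 = 1·3 + 1
3 = 3·1 + 0  (stop)
So 1494/143 = [10; 2, 4, 3, 1, 3].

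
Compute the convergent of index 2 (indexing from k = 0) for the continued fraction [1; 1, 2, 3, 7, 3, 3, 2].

Using pₖ = aₖpₖ₋₁ + pₖ₋₂, qₖ = aₖqₖ₋₁ + qₖ₋₂ (with p₋₁=1, p₋₂=0, q₋₁=0, q₋₂=1):
  k=0: a=1, p=1, q=1
  k=1: a=1, p=2, q=1
  k=2: a=2, p=5, q=3

5/3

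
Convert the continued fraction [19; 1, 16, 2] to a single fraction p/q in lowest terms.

Using pₖ = aₖpₖ₋₁ + pₖ₋₂ and qₖ = aₖqₖ₋₁ + qₖ₋₂:
  k=0: a=19, p=19, q=1
  k=1: a=1, p=20, q=1
  k=2: a=16, p=339, q=17
  k=3: a=2, p=698, q=35

698/35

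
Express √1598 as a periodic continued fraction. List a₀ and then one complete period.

a₀ = ⌊√1598⌋ = 39.
With m₀=0, d₀=1 and mₖ₊₁ = dₖaₖ − mₖ, dₖ₊₁ = (n − mₖ₊₁²)/dₖ, aₖ₊₁ = ⌊(a₀+mₖ₊₁)/dₖ₊₁⌋:
  k=1: m=39, d=77, a=1
  k=2: m=38, d=2, a=38
  k=3: m=38, d=77, a=1
  k=4: m=39, d=1, a=78
d=1 and a=2a₀=78 at k=4, so the next step gives (m, d) = (39, 77) again — its k=1 value — and the period has length 4.

[39; 1, 38, 1, 78]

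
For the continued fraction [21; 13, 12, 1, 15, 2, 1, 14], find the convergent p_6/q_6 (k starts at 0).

174745/8291

Using pₖ = aₖpₖ₋₁ + pₖ₋₂, qₖ = aₖqₖ₋₁ + qₖ₋₂ (with p₋₁=1, p₋₂=0, q₋₁=0, q₋₂=1):
  k=0: a=21, p=21, q=1
  k=1: a=13, p=274, q=13
  k=2: a=12, p=3309, q=157
  k=3: a=1, p=3583, q=170
  k=4: a=15, p=57054, q=2707
  k=5: a=2, p=117691, q=5584
  k=6: a=1, p=174745, q=8291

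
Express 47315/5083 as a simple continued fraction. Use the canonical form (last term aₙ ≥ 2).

[9; 3, 4, 7, 3, 2, 7]

47315 = 9*5083 + 1568
5083 = 3*1568 + 379
1568 = 4*379 + 52
379 = 7*52 + 15
52 = 3*15 + 7
15 = 2*7 + 1
7 = 7*1 + 0  (stop)
So 47315/5083 = [9; 3, 4, 7, 3, 2, 7].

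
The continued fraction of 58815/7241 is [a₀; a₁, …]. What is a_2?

58815 = 8·7241 + 887   →  a_0 = 8
7241 = 8·887 + 145   →  a_1 = 8
887 = 6·145 + 17   →  a_2 = 6

6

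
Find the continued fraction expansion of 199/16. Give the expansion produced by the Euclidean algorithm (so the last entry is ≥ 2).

[12; 2, 3, 2]

199 = 12×16 + 7
16 = 2×7 + 2
7 = 3×2 + 1
2 = 2×1 + 0  (stop)
So 199/16 = [12; 2, 3, 2].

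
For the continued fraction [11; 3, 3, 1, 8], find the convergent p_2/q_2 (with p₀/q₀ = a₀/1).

Using pₖ = aₖpₖ₋₁ + pₖ₋₂, qₖ = aₖqₖ₋₁ + qₖ₋₂ (with p₋₁=1, p₋₂=0, q₋₁=0, q₋₂=1):
  k=0: a=11, p=11, q=1
  k=1: a=3, p=34, q=3
  k=2: a=3, p=113, q=10

113/10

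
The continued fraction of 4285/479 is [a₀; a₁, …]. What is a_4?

2

4285 = 8·479 + 453   →  a_0 = 8
479 = 1·453 + 26   →  a_1 = 1
453 = 17·26 + 11   →  a_2 = 17
26 = 2·11 + 4   →  a_3 = 2
11 = 2·4 + 3   →  a_4 = 2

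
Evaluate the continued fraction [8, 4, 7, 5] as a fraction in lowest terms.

1228/149

Using pₖ = aₖpₖ₋₁ + pₖ₋₂ and qₖ = aₖqₖ₋₁ + qₖ₋₂:
  k=0: a=8, p=8, q=1
  k=1: a=4, p=33, q=4
  k=2: a=7, p=239, q=29
  k=3: a=5, p=1228, q=149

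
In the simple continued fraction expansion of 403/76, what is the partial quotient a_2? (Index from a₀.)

3

403 = 5·76 + 23   →  a_0 = 5
76 = 3·23 + 7   →  a_1 = 3
23 = 3·7 + 2   →  a_2 = 3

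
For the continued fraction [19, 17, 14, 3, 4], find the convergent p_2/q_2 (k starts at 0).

Using pₖ = aₖpₖ₋₁ + pₖ₋₂, qₖ = aₖqₖ₋₁ + qₖ₋₂ (with p₋₁=1, p₋₂=0, q₋₁=0, q₋₂=1):
  k=0: a=19, p=19, q=1
  k=1: a=17, p=324, q=17
  k=2: a=14, p=4555, q=239

4555/239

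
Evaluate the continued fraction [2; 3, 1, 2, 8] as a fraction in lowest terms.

209/92

Fold from the inside: start with 8/1.
  2 + 1/8 = 17/8
  1 + 8/17 = 25/17
  3 + 17/25 = 92/25
  2 + 25/92 = 209/92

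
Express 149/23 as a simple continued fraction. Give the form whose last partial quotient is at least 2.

[6; 2, 11]

149 = 6×23 + 11
23 = 2×11 + 1
11 = 11×1 + 0  (stop)
So 149/23 = [6; 2, 11].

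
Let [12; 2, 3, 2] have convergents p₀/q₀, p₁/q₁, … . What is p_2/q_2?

Using pₖ = aₖpₖ₋₁ + pₖ₋₂, qₖ = aₖqₖ₋₁ + qₖ₋₂ (with p₋₁=1, p₋₂=0, q₋₁=0, q₋₂=1):
  k=0: a=12, p=12, q=1
  k=1: a=2, p=25, q=2
  k=2: a=3, p=87, q=7

87/7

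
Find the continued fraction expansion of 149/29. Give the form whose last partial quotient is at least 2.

[5; 7, 4]

149 = 5*29 + 4
29 = 7*4 + 1
4 = 4*1 + 0  (stop)
So 149/29 = [5; 7, 4].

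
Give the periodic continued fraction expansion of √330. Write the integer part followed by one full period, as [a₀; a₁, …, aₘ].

[18; 6, 36]

a₀ = ⌊√330⌋ = 18.
With m₀=0, d₀=1 and mₖ₊₁ = dₖaₖ − mₖ, dₖ₊₁ = (n − mₖ₊₁²)/dₖ, aₖ₊₁ = ⌊(a₀+mₖ₊₁)/dₖ₊₁⌋:
  k=1: m=18, d=6, a=6
  k=2: m=18, d=1, a=36
d=1 and a=2a₀=36 at k=2, so the next step gives (m, d) = (18, 6) again — its k=1 value — and the period has length 2.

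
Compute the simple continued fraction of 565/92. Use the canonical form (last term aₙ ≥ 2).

565 = 6×92 + 13
92 = 7×13 + 1
13 = 13×1 + 0  (stop)
So 565/92 = [6; 7, 13].

[6; 7, 13]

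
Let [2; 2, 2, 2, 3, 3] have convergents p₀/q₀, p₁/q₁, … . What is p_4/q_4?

Using pₖ = aₖpₖ₋₁ + pₖ₋₂, qₖ = aₖqₖ₋₁ + qₖ₋₂ (with p₋₁=1, p₋₂=0, q₋₁=0, q₋₂=1):
  k=0: a=2, p=2, q=1
  k=1: a=2, p=5, q=2
  k=2: a=2, p=12, q=5
  k=3: a=2, p=29, q=12
  k=4: a=3, p=99, q=41

99/41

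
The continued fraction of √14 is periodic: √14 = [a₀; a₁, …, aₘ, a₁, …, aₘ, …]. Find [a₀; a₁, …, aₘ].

a₀ = ⌊√14⌋ = 3.
With m₀=0, d₀=1 and mₖ₊₁ = dₖaₖ − mₖ, dₖ₊₁ = (n − mₖ₊₁²)/dₖ, aₖ₊₁ = ⌊(a₀+mₖ₊₁)/dₖ₊₁⌋:
  k=1: m=3, d=5, a=1
  k=2: m=2, d=2, a=2
  k=3: m=2, d=5, a=1
  k=4: m=3, d=1, a=6
d=1 and a=2a₀=6 at k=4, so the next step gives (m, d) = (3, 5) again — its k=1 value — and the period has length 4.

[3; 1, 2, 1, 6]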